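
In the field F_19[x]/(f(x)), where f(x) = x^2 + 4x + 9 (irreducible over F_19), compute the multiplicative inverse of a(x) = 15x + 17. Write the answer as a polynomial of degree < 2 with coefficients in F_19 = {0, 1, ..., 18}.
a(x)^(-1) ≡ 2x + 7 (mod f(x))

Since f is irreducible over F_19, F_19[x]/(f) is a field and a(x) ≠ 0 has an inverse. Apply the extended Euclidean algorithm to f(x) and a(x) in F_19[x]: f(x) = (14x + 11)·a(x) + (12). The last nonzero remainder is the constant 12 = gcd(f, a) in F_19. Back-substituting through the division chain expresses 12 = s(x)·a(x) + t(x)·f(x) with s(x) ≡ 5x + 8 (mod f), so (5x + 8)·a(x) ≡ 12 (mod f). Multiplying by 12^(-1) ≡ 8 in F_19 gives a(x)^(-1) ≡ 8·(5x + 8) ≡ 2x + 7 (mod f). Check: (15x + 17)·(2x + 7) = 11x^2 + 6x + 5 ≡ 1 (mod x^2 + 4x + 9).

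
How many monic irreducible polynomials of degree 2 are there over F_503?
There are 126253 monic irreducible polynomials of degree 2 over F_503

Each element of F_{503^2} that lies in no proper subfield is a root of exactly one monic irreducible of degree 2 over F_503, and each such polynomial has 2 distinct roots in F_{503^2}. By Möbius inversion the count is N_503(2) = (1/2) Σ_{d|2} μ(2/d) · 503^d = (1/2)(μ(2)·503^1 + μ(1)·503^2) = 252506/2 = 126253.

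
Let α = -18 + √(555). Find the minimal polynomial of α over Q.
m_α(x) = x^2 + 36x - 231

From α + 18 = √(555), squaring gives (α + 18)^2 = 555, i.e. α^2 + 36α + 324 = 555, so α^2 + 36α - 231 = 0. The discriminant of x^2 + 36x - 231 is (36)^2 - 4·(-231) = 1296 + 924 = 2220, and 4·(555) is not a perfect square in Q since 555 is squarefree and ≠ 1. Hence x^2 + 36x - 231 is irreducible over Q and is the minimal polynomial of α.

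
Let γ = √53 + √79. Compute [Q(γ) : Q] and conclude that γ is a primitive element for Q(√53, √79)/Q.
[Q(γ) : Q] = 4 (equivalently, Q(γ) = Q(√53, √79))

Obviously Q(γ) ⊆ Q(√53, √79), and [Q(√53, √79):Q] = 4 (since 53, 79 are distinct squarefree integers > 1 with 4187 not a perfect square). To show equality we compute the minimal polynomial of γ. From γ = √53 + √79: γ^2 = 53 + 2√(4187) + 79 = 132 + 2√(4187), so γ^2 - 132 = 2√(4187); squaring, (γ^2 - 132)^2 = 4·4187, i.e. γ^4 - 264γ^2 + 17424 - 16748 = 0, i.e. γ^4 - 264γ^2 + 676 = 0. So γ is a root of x^4 - 264x^2 + 676. This polynomial is irreducible over Q: it has no rational root (each ±√53 ± √79 is irrational), and any factorization into two quadratics over Q would force √(4187) ∈ Q (pairing opposite roots) or √53, √79 ∈ Q (other pairings), all impossible. Hence [Q(γ):Q] = 4 = [Q(√53, √79):Q], so Q(γ) = Q(√53, √79).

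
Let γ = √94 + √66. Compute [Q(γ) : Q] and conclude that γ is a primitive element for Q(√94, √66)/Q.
[Q(γ) : Q] = 4 (equivalently, Q(γ) = Q(√94, √66))

Obviously Q(γ) ⊆ Q(√94, √66), and [Q(√94, √66):Q] = 4 (since 94, 66 are distinct squarefree integers > 1 with 6204 not a perfect square). To show equality we compute the minimal polynomial of γ. From γ = √94 + √66: γ^2 = 94 + 2√(6204) + 66 = 160 + 2√(6204), so γ^2 - 160 = 2√(6204); squaring, (γ^2 - 160)^2 = 4·6204, i.e. γ^4 - 320γ^2 + 25600 - 24816 = 0, i.e. γ^4 - 320γ^2 + 784 = 0. So γ is a root of x^4 - 320x^2 + 784. This polynomial is irreducible over Q: it has no rational root (each ±√94 ± √66 is irrational), and any factorization into two quadratics over Q would force √(6204) ∈ Q (pairing opposite roots) or √94, √66 ∈ Q (other pairings), all impossible. Hence [Q(γ):Q] = 4 = [Q(√94, √66):Q], so Q(γ) = Q(√94, √66).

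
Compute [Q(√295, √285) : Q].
[Q(√295, √285) : Q] = 4

[Q(√295):Q] = 2 (min poly x^2 - 295, irreducible since 295 is squarefree > 1). For the top step, suppose √285 ∈ Q(√295), say √285 = c + d√295 with c, d ∈ Q. Squaring: 285 = c^2 + 295d^2 + 2cd√295. Since √295 ∉ Q this forces 2cd = 0. If d = 0 then √285 = c ∈ Q, contradicting 285 squarefree > 1. If c = 0 then 285 = 295d^2, so 295·285 = (295d)^2 is a perfect square in Q — but 295·285 = 84075 is not a perfect square (since 295 and 285 are distinct squarefree integers). Contradiction. Hence √285 ∉ Q(√295), so x^2 - 285 stays irreducible over Q(√295) and [Q(√295, √285) : Q(√295)] = 2. By the tower law, [Q(√295, √285) : Q] = 2 · 2 = 4.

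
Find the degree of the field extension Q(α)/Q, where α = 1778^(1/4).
[Q(α):Q] = 4

α is a root of x^4 - 1778. By Eisenstein's criterion at the prime p = 2 (which divides the constant term 1778 but p^2 = 4 does not, since 1778 is squarefree), x^4 - 1778 is irreducible over Q. Hence [Q(α):Q] = 4.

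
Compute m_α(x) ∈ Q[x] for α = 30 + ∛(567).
m_α(x) = x^3 - 90x^2 + 2700x - 27567

Set β = α - 30 = ∛(567), so β^3 = 567. Then (α - 30)^3 - 567 = 0, i.e. α is a root of g(x) = (x - 30)^3 - 567 = x^3 - 90x^2 + 2700x - 27567. Since g(x) = h(x - 30) where h(x) = x^3 - 567, and h is irreducible over Q (because 567 is not a perfect cube, so h has no rational root, and a monic cubic with no rational root is irreducible), g is also irreducible (irreducibility is preserved under the substitution x → x - 30). Hence m_α(x) = x^3 - 90x^2 + 2700x - 27567.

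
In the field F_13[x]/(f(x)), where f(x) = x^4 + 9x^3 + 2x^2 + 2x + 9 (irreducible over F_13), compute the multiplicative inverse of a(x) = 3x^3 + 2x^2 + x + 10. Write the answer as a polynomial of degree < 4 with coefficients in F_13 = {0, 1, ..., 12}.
a(x)^(-1) ≡ 2x^3 + 7x + 12 (mod f(x))

Since f is irreducible over F_13, F_13[x]/(f) is a field and a(x) ≠ 0 has an inverse. Apply the extended Euclidean algorithm to f(x) and a(x) in F_13[x]: f(x) = (9x + 10)·a(x) + (12x^2 + 6x);  a(x) = (10x + 6)·(12x^2 + 6x) + (4x + 10);  (12x^2 + 6x) = (3x + 7)·(4x + 10) + (8). The last nonzero remainder is the constant 8 = gcd(f, a) in F_13. Back-substituting through the division chain expresses 8 = s(x)·a(x) + t(x)·f(x) with s(x) ≡ 3x^3 + 4x + 5 (mod f), so (3x^3 + 4x + 5)·a(x) ≡ 8 (mod f). Multiplying by 8^(-1) ≡ 5 in F_13 gives a(x)^(-1) ≡ 5·(3x^3 + 4x + 5) ≡ 2x^3 + 7x + 12 (mod f). Check: (3x^3 + 2x^2 + x + 10)·(2x^3 + 7x + 12) = 6x^6 + 4x^5 + 10x^4 + 5x^3 + 5x^2 + 4x + 3 ≡ 1 (mod x^4 + 9x^3 + 2x^2 + 2x + 9).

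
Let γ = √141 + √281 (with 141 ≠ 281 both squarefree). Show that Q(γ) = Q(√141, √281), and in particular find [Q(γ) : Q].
[Q(γ) : Q] = 4 (equivalently, Q(γ) = Q(√141, √281))

Obviously Q(γ) ⊆ Q(√141, √281), and [Q(√141, √281):Q] = 4 (since 141, 281 are distinct squarefree integers > 1 with 39621 not a perfect square). To show equality we compute the minimal polynomial of γ. From γ = √141 + √281: γ^2 = 141 + 2√(39621) + 281 = 422 + 2√(39621), so γ^2 - 422 = 2√(39621); squaring, (γ^2 - 422)^2 = 4·39621, i.e. γ^4 - 844γ^2 + 178084 - 158484 = 0, i.e. γ^4 - 844γ^2 + 19600 = 0. So γ is a root of x^4 - 844x^2 + 19600. This polynomial is irreducible over Q: it has no rational root (each ±√141 ± √281 is irrational), and any factorization into two quadratics over Q would force √(39621) ∈ Q (pairing opposite roots) or √141, √281 ∈ Q (other pairings), all impossible. Hence [Q(γ):Q] = 4 = [Q(√141, √281):Q], so Q(γ) = Q(√141, √281).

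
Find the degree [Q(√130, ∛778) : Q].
[Q(√130, ∛778) : Q] = 6

Let L = Q(√130, ∛778). Since Q(√130) ⊂ L and [Q(√130):Q] = 2, the tower law gives 2 | [L:Q]. Likewise Q(∛778) ⊂ L with [Q(∛778):Q] = 3 (because 778 is not a perfect cube), so 3 | [L:Q]. As gcd(2,3) = 1, [L:Q] is divisible by 6. Conversely L is generated over Q by √130 and ∛778, so [L:Q] ≤ 2·3 = 6. Therefore [Q(√130, ∛778) : Q] = 6.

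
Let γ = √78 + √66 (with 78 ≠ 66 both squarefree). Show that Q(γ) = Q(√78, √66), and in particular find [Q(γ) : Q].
[Q(γ) : Q] = 4 (equivalently, Q(γ) = Q(√78, √66))

Obviously Q(γ) ⊆ Q(√78, √66), and [Q(√78, √66):Q] = 4 (since 78, 66 are distinct squarefree integers > 1 with 5148 not a perfect square). To show equality we compute the minimal polynomial of γ. From γ = √78 + √66: γ^2 = 78 + 2√(5148) + 66 = 144 + 2√(5148), so γ^2 - 144 = 2√(5148); squaring, (γ^2 - 144)^2 = 4·5148, i.e. γ^4 - 288γ^2 + 20736 - 20592 = 0, i.e. γ^4 - 288γ^2 + 144 = 0. So γ is a root of x^4 - 288x^2 + 144. This polynomial is irreducible over Q: it has no rational root (each ±√78 ± √66 is irrational), and any factorization into two quadratics over Q would force √(5148) ∈ Q (pairing opposite roots) or √78, √66 ∈ Q (other pairings), all impossible. Hence [Q(γ):Q] = 4 = [Q(√78, √66):Q], so Q(γ) = Q(√78, √66).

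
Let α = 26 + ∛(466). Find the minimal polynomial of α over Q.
m_α(x) = x^3 - 78x^2 + 2028x - 18042

Set β = α - 26 = ∛(466), so β^3 = 466. Then (α - 26)^3 - 466 = 0, i.e. α is a root of g(x) = (x - 26)^3 - 466 = x^3 - 78x^2 + 2028x - 18042. Since g(x) = h(x - 26) where h(x) = x^3 - 466, and h is irreducible over Q (because 466 is not a perfect cube, so h has no rational root, and a monic cubic with no rational root is irreducible), g is also irreducible (irreducibility is preserved under the substitution x → x - 26). Hence m_α(x) = x^3 - 78x^2 + 2028x - 18042.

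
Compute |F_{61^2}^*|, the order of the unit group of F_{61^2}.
|F_{61^2}^*| = 3720

F_{61^2} has 61^2 = 3721 elements; its multiplicative group consists of all nonzero elements, so |F_{61^2}^*| = 3721 - 1 = 3720. (It is cyclic since any finite subgroup of the multiplicative group of a field is cyclic.)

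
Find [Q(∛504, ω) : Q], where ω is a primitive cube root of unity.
[Q(∛504, ω) : Q] = 6

[Q(∛504):Q] = 3 (min poly x^3 - 504, irreducible since 504 is not a perfect cube). [Q(ω):Q] = 2 (min poly x^2 + x + 1). Since Q(∛504) ⊂ R and ω ∉ R, we have ω ∉ Q(∛504), so x^2 + x + 1 remains irreducible over Q(∛504) and [Q(∛504, ω) : Q(∛504)] = 2. By the tower law, [Q(∛504, ω) : Q] = 3 · 2 = 6. (In fact Q(∛504, ω) is the splitting field of x^3 - 504 over Q.)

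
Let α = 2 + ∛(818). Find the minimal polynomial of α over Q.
m_α(x) = x^3 - 6x^2 + 12x - 826

Set β = α - 2 = ∛(818), so β^3 = 818. Then (α - 2)^3 - 818 = 0, i.e. α is a root of g(x) = (x - 2)^3 - 818 = x^3 - 6x^2 + 12x - 826. Since g(x) = h(x - 2) where h(x) = x^3 - 818, and h is irreducible over Q (because 818 is not a perfect cube, so h has no rational root, and a monic cubic with no rational root is irreducible), g is also irreducible (irreducibility is preserved under the substitution x → x - 2). Hence m_α(x) = x^3 - 6x^2 + 12x - 826.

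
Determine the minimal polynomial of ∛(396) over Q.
m_α(x) = x^3 - 396

α satisfies α^3 = 396, so x^3 - 396 annihilates α. By the rational root test, a rational root p/q (in lowest terms) of x^3 - 396 would satisfy p^3 = 396 q^3, forcing q = 1 and p^3 = 396; but 396 is not a perfect cube, contradiction. A monic cubic over Q with no rational root is irreducible (any nontrivial factorization would include a linear factor). Hence x^3 - 396 is the minimal polynomial of α, and in particular [Q(α):Q] = 3.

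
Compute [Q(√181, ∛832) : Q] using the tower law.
[Q(√181, ∛832) : Q] = 6

Let L = Q(√181, ∛832). Since Q(√181) ⊂ L and [Q(√181):Q] = 2, the tower law gives 2 | [L:Q]. Likewise Q(∛832) ⊂ L with [Q(∛832):Q] = 3 (because 832 is not a perfect cube), so 3 | [L:Q]. As gcd(2,3) = 1, [L:Q] is divisible by 6. Conversely L is generated over Q by √181 and ∛832, so [L:Q] ≤ 2·3 = 6. Therefore [Q(√181, ∛832) : Q] = 6.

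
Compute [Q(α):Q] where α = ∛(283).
[Q(α):Q] = 3

The minimal polynomial of α is x^3 - 283, irreducible over Q since 283 is not a perfect cube (so x^3 - 283 has no rational root). Hence [Q(α):Q] = deg(m_α) = 3.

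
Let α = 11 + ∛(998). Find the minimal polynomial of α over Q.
m_α(x) = x^3 - 33x^2 + 363x - 2329

Set β = α - 11 = ∛(998), so β^3 = 998. Then (α - 11)^3 - 998 = 0, i.e. α is a root of g(x) = (x - 11)^3 - 998 = x^3 - 33x^2 + 363x - 2329. Since g(x) = h(x - 11) where h(x) = x^3 - 998, and h is irreducible over Q (because 998 is not a perfect cube, so h has no rational root, and a monic cubic with no rational root is irreducible), g is also irreducible (irreducibility is preserved under the substitution x → x - 11). Hence m_α(x) = x^3 - 33x^2 + 363x - 2329.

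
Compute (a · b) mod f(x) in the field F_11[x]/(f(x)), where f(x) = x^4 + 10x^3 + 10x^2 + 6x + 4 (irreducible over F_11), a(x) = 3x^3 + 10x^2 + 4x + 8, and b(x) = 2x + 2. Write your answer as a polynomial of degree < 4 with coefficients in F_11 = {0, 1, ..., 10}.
a · b ≡ 10x^3 + x^2 + 10x + 3 (mod f(x))

Multiply in F_11[x]: a(x)·b(x) = (3x^3 + 10x^2 + 4x + 8)·(2x + 2) = 6x^4 + 4x^3 + 6x^2 + 2x + 5. This has degree ≥ 4, so divide by f(x) over F_11: 6x^4 + 4x^3 + 6x^2 + 2x + 5 = (6)·(x^4 + 10x^3 + 10x^2 + 6x + 4) + (10x^3 + x^2 + 10x + 3). Hence a·b ≡ 10x^3 + x^2 + 10x + 3 (mod f). (F_11[x]/(f) is a field with 11^4 = 14641 elements since f is irreducible of degree 4.)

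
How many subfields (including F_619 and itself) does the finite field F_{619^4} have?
F_{619^4} has 3 subfields

The subfields of F_{p^n} are exactly the fields F_{p^d} for d | n (each is the fixed field of the unique index-d subgroup of Gal(F_{p^n}/F_p) ≅ Z/nZ). The divisors of n = 4 are {1, 2, 4}, giving 3 subfields: F_{619^1}, F_{619^2}, F_{619^4}.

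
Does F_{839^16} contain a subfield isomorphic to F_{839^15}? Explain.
No: F_{839^15} is not a subfield of F_{839^16}

F_{p^m} embeds in F_{p^n} iff m | n. Here 15 ∤ 16 (since 16 = 1·15 + 1 with remainder 1 ≠ 0), so F_{839^15} is not a subfield of F_{839^16}. Equivalently: if it were, the tower law would give 15 = [F_{839^15}:F_839] dividing [F_{839^16}:F_839] = 16, contradiction.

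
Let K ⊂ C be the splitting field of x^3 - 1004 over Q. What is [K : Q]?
[K : Q] = 6

The roots of x^3 - 1004 are ∛1004, ω∛1004, ω^2∛1004 where ω = e^(2πi/3) is a primitive cube root of unity, so K = Q(∛1004, ω). Now [Q(∛1004):Q] = 3 (since 1004 is not a perfect cube, x^3 - 1004 is irreducible) and [Q(ω):Q] = 2. Both 2 and 3 divide [K:Q], and [K:Q] ≤ 3·2 = 6, so [K:Q] = 6. (Equivalently: Q(∛1004) ⊂ R but ω ∉ R, so [K : Q(∛1004)] = 2.)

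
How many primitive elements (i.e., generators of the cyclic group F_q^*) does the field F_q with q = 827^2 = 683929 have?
There are φ(683928) = 183744 primitive elements

F_q^* is cyclic of order q - 1 = 683928. A cyclic group of order m has exactly φ(m) generators. Here m = 683928 = 2^3 · 3^2 · 7 · 23 · 59, so the number of primitive elements is φ(683928) = 183744.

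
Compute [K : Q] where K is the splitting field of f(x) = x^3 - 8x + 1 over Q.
[K : Q] = 6

By the rational root test, any rational root of the monic integer polynomial f(x) = x^3 - 8x + 1 must be an integer dividing the constant term 1, i.e. one of ±{1}. Evaluating: f(1) = -6, f(-1) = 8; none is 0, so f has no rational root and is therefore irreducible over Q (a cubic with no linear factor over a field is irreducible). For an irreducible cubic, the Galois group is A_3 or S_3 according as the discriminant disc(f) = -4a^3 - 27b^2 = -4·(-8)^3 - 27·(1)^2 = 2021 is or is not a square in Q. Here disc(f) = 2021 is not a perfect square in Q, so the Galois group of f over Q is not contained in A_3 and must be all of S_3. The splitting field has degree |S_3| = 6 over Q, so [K : Q] = 6.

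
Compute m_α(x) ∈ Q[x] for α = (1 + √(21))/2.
m_α(x) = x^2 - x - 5

From 2α - 1 = √(21), squaring gives (2α - 1)^2 = 21, i.e. 4α^2 - 4α + 1 = 21, so α^2 - α + (1 - 21)/4 = 0. Since 21 ≡ 1 (mod 4), (1 - 21)/4 = -5 ∈ Z. The polynomial x^2 - x - 5 has discriminant 1 - 4·(-5) = 21, which is not a perfect square in Q (d = 21 is squarefree and ≠ 1), so x^2 - x - 5 is irreducible over Q. It is the minimal polynomial of α.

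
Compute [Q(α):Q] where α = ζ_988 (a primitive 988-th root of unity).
[Q(α):Q] = 432

The minimal polynomial of ζ_988 over Q is the 988-th cyclotomic polynomial Φ_988(x), which is irreducible over Q and has degree φ(988) = 432. Hence [Q(α):Q] = φ(988) = 432.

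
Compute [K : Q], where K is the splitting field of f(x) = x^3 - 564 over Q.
[K : Q] = 6

The roots of x^3 - 564 are ∛564, ω∛564, ω^2∛564 where ω = e^(2πi/3) is a primitive cube root of unity, so K = Q(∛564, ω). Now [Q(∛564):Q] = 3 (since 564 is not a perfect cube, x^3 - 564 is irreducible) and [Q(ω):Q] = 2. Both 2 and 3 divide [K:Q], and [K:Q] ≤ 3·2 = 6, so [K:Q] = 6. (Equivalently: Q(∛564) ⊂ R but ω ∉ R, so [K : Q(∛564)] = 2.)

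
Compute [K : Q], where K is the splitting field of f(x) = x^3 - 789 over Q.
[K : Q] = 6

The roots of x^3 - 789 are ∛789, ω∛789, ω^2∛789 where ω = e^(2πi/3) is a primitive cube root of unity, so K = Q(∛789, ω). Now [Q(∛789):Q] = 3 (since 789 is not a perfect cube, x^3 - 789 is irreducible) and [Q(ω):Q] = 2. Both 2 and 3 divide [K:Q], and [K:Q] ≤ 3·2 = 6, so [K:Q] = 6. (Equivalently: Q(∛789) ⊂ R but ω ∉ R, so [K : Q(∛789)] = 2.)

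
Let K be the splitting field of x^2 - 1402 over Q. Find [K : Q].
[K : Q] = 2

f(x) = x^2 - 1402 factors as (x - √1402)(x + √1402). The splitting field is K = Q(√1402). Since 1402 is squarefree and > 1, it is not a perfect square, so x^2 - 1402 is irreducible over Q and [Q(√1402) : Q] = 2. Hence [K : Q] = 2.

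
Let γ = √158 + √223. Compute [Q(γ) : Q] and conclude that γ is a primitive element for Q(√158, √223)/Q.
[Q(γ) : Q] = 4 (equivalently, Q(γ) = Q(√158, √223))

Obviously Q(γ) ⊆ Q(√158, √223), and [Q(√158, √223):Q] = 4 (since 158, 223 are distinct squarefree integers > 1 with 35234 not a perfect square). To show equality we compute the minimal polynomial of γ. From γ = √158 + √223: γ^2 = 158 + 2√(35234) + 223 = 381 + 2√(35234), so γ^2 - 381 = 2√(35234); squaring, (γ^2 - 381)^2 = 4·35234, i.e. γ^4 - 762γ^2 + 145161 - 140936 = 0, i.e. γ^4 - 762γ^2 + 4225 = 0. So γ is a root of x^4 - 762x^2 + 4225. This polynomial is irreducible over Q: it has no rational root (each ±√158 ± √223 is irrational), and any factorization into two quadratics over Q would force √(35234) ∈ Q (pairing opposite roots) or √158, √223 ∈ Q (other pairings), all impossible. Hence [Q(γ):Q] = 4 = [Q(√158, √223):Q], so Q(γ) = Q(√158, √223).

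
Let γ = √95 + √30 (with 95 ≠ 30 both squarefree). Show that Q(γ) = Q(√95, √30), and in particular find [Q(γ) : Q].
[Q(γ) : Q] = 4 (equivalently, Q(γ) = Q(√95, √30))

Obviously Q(γ) ⊆ Q(√95, √30), and [Q(√95, √30):Q] = 4 (since 95, 30 are distinct squarefree integers > 1 with 2850 not a perfect square). To show equality we compute the minimal polynomial of γ. From γ = √95 + √30: γ^2 = 95 + 2√(2850) + 30 = 125 + 2√(2850), so γ^2 - 125 = 2√(2850); squaring, (γ^2 - 125)^2 = 4·2850, i.e. γ^4 - 250γ^2 + 15625 - 11400 = 0, i.e. γ^4 - 250γ^2 + 4225 = 0. So γ is a root of x^4 - 250x^2 + 4225. This polynomial is irreducible over Q: it has no rational root (each ±√95 ± √30 is irrational), and any factorization into two quadratics over Q would force √(2850) ∈ Q (pairing opposite roots) or √95, √30 ∈ Q (other pairings), all impossible. Hence [Q(γ):Q] = 4 = [Q(√95, √30):Q], so Q(γ) = Q(√95, √30).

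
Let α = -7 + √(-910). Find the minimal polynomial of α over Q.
m_α(x) = x^2 + 14x + 959

From α + 7 = √(-910), squaring gives (α + 7)^2 = -910, i.e. α^2 + 14α + 49 = -910, so α^2 + 14α + 959 = 0. The discriminant of x^2 + 14x + 959 is (14)^2 - 4·(959) = 196 - 3836 = -3640, and 4·(-910) is not a perfect square in Q since -910 is squarefree and ≠ 1. Hence x^2 + 14x + 959 is irreducible over Q and is the minimal polynomial of α.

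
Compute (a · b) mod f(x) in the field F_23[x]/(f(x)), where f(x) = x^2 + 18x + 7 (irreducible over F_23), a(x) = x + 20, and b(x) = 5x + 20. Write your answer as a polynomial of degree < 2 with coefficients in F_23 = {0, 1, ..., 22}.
a · b ≡ 7x + 20 (mod f(x))

Multiply in F_23[x]: a(x)·b(x) = (x + 20)·(5x + 20) = 5x^2 + 5x + 9. This has degree ≥ 2, so divide by f(x) over F_23: 5x^2 + 5x + 9 = (5)·(x^2 + 18x + 7) + (7x + 20). Hence a·b ≡ 7x + 20 (mod f). (F_23[x]/(f) is a field with 23^2 = 529 elements since f is irreducible of degree 2.)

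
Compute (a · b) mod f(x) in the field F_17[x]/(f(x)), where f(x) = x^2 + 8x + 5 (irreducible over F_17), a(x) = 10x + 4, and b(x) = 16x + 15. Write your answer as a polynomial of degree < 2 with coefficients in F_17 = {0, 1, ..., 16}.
a · b ≡ 5x + 8 (mod f(x))

Multiply in F_17[x]: a(x)·b(x) = (10x + 4)·(16x + 15) = 7x^2 + 10x + 9. This has degree ≥ 2, so divide by f(x) over F_17: 7x^2 + 10x + 9 = (7)·(x^2 + 8x + 5) + (5x + 8). Hence a·b ≡ 5x + 8 (mod f). (F_17[x]/(f) is a field with 17^2 = 289 elements since f is irreducible of degree 2.)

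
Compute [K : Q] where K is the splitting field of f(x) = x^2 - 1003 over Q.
[K : Q] = 2

f(x) = x^2 - 1003 factors as (x - √1003)(x + √1003). The splitting field is K = Q(√1003). Since 1003 is squarefree and > 1, it is not a perfect square, so x^2 - 1003 is irreducible over Q and [Q(√1003) : Q] = 2. Hence [K : Q] = 2.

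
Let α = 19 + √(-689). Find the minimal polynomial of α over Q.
m_α(x) = x^2 - 38x + 1050

From α - 19 = √(-689), squaring gives (α - 19)^2 = -689, i.e. α^2 - 38α + 361 = -689, so α^2 - 38α + 1050 = 0. The discriminant of x^2 - 38x + 1050 is (-38)^2 - 4·(1050) = 1444 - 4200 = -2756, and 4·(-689) is not a perfect square in Q since -689 is squarefree and ≠ 1. Hence x^2 - 38x + 1050 is irreducible over Q and is the minimal polynomial of α.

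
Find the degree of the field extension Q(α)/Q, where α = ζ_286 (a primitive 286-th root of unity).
[Q(α):Q] = 120

The minimal polynomial of ζ_286 over Q is the 286-th cyclotomic polynomial Φ_286(x), which is irreducible over Q and has degree φ(286) = 120. Hence [Q(α):Q] = φ(286) = 120.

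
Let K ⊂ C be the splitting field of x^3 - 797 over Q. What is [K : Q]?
[K : Q] = 6

The roots of x^3 - 797 are ∛797, ω∛797, ω^2∛797 where ω = e^(2πi/3) is a primitive cube root of unity, so K = Q(∛797, ω). Now [Q(∛797):Q] = 3 (since 797 is not a perfect cube, x^3 - 797 is irreducible) and [Q(ω):Q] = 2. Both 2 and 3 divide [K:Q], and [K:Q] ≤ 3·2 = 6, so [K:Q] = 6. (Equivalently: Q(∛797) ⊂ R but ω ∉ R, so [K : Q(∛797)] = 2.)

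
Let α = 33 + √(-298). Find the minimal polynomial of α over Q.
m_α(x) = x^2 - 66x + 1387

From α - 33 = √(-298), squaring gives (α - 33)^2 = -298, i.e. α^2 - 66α + 1089 = -298, so α^2 - 66α + 1387 = 0. The discriminant of x^2 - 66x + 1387 is (-66)^2 - 4·(1387) = 4356 - 5548 = -1192, and 4·(-298) is not a perfect square in Q since -298 is squarefree and ≠ 1. Hence x^2 - 66x + 1387 is irreducible over Q and is the minimal polynomial of α.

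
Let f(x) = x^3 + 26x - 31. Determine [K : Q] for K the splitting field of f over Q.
[K : Q] = 6

By the rational root test, any rational root of the monic integer polynomial f(x) = x^3 + 26x - 31 must be an integer dividing the constant term -31, i.e. one of ±{1, 31}. Evaluating: f(1) = -4, f(-1) = -58, f(31) = 30566, f(-31) = -30628; none is 0, so f has no rational root and is therefore irreducible over Q (a cubic with no linear factor over a field is irreducible). For an irreducible cubic, the Galois group is A_3 or S_3 according as the discriminant disc(f) = -4a^3 - 27b^2 = -4·(26)^3 - 27·(-31)^2 = -96251 is or is not a square in Q. Here disc(f) = -96251 is not a perfect square in Q, so the Galois group of f over Q is not contained in A_3 and must be all of S_3. The splitting field has degree |S_3| = 6 over Q, so [K : Q] = 6.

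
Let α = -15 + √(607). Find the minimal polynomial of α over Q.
m_α(x) = x^2 + 30x - 382

From α + 15 = √(607), squaring gives (α + 15)^2 = 607, i.e. α^2 + 30α + 225 = 607, so α^2 + 30α - 382 = 0. The discriminant of x^2 + 30x - 382 is (30)^2 - 4·(-382) = 900 + 1528 = 2428, and 4·(607) is not a perfect square in Q since 607 is squarefree and ≠ 1. Hence x^2 + 30x - 382 is irreducible over Q and is the minimal polynomial of α.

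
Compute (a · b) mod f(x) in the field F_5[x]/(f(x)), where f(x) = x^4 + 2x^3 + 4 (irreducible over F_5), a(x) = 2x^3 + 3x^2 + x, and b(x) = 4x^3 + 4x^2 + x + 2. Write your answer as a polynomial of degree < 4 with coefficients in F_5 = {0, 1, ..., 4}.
a · b ≡ x^3 + x (mod f(x))

Multiply in F_5[x]: a(x)·b(x) = (2x^3 + 3x^2 + x)·(4x^3 + 4x^2 + x + 2) = 3x^6 + 3x^4 + x^3 + 2x^2 + 2x. This has degree ≥ 4, so divide by f(x) over F_5: 3x^6 + 3x^4 + x^3 + 2x^2 + 2x = (3x^2 + 4x)·(x^4 + 2x^3 + 4) + (x^3 + x). Hence a·b ≡ x^3 + x (mod f). (F_5[x]/(f) is a field with 5^4 = 625 elements since f is irreducible of degree 4.)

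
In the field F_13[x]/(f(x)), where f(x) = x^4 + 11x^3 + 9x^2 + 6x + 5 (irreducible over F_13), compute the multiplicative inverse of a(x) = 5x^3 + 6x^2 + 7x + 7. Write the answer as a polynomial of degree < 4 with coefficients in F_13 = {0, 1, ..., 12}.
a(x)^(-1) ≡ 9x^3 + 10x^2 + 11x (mod f(x))

Since f is irreducible over F_13, F_13[x]/(f) is a field and a(x) ≠ 0 has an inverse. Apply the extended Euclidean algorithm to f(x) and a(x) in F_13[x]: f(x) = (8x + 3)·a(x) + (7x + 10);  a(x) = (10x^2 + 7x + 4)·(7x + 10) + (6). The last nonzero remainder is the constant 6 = gcd(f, a) in F_13. Back-substituting through the division chain expresses 6 = s(x)·a(x) + t(x)·f(x) with s(x) ≡ 2x^3 + 8x^2 + x (mod f), so (2x^3 + 8x^2 + x)·a(x) ≡ 6 (mod f). Multiplying by 6^(-1) ≡ 11 in F_13 gives a(x)^(-1) ≡ 11·(2x^3 + 8x^2 + x) ≡ 9x^3 + 10x^2 + 11x (mod f). Check: (5x^3 + 6x^2 + 7x + 7)·(9x^3 + 10x^2 + 11x) = 6x^6 + 9x^4 + 4x^3 + 4x^2 + 12x ≡ 1 (mod x^4 + 11x^3 + 9x^2 + 6x + 5).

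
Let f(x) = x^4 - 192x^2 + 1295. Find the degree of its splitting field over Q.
[K : Q] = 4

Solving the quadratic in x^2: x^2 = (192 ± √(192^2 - 4·1295))/2 = (192 ± √31684)/2 = (192 ± 178)/2, giving x^2 = 7 or x^2 = 185. So f(x) = (x^2 - 7)(x^2 - 185) and the roots of f are ±√7, ±√185. Hence the splitting field is K = Q(√7, √185). Since 7 and 185 are distinct squarefree integers > 1, their product 1295 is not a perfect square, so √185 ∉ Q(√7). By the tower law [K:Q] = [Q(√7,√185):Q(√7)] · [Q(√7):Q] = 2 · 2 = 4.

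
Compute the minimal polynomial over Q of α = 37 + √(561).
m_α(x) = x^2 - 74x + 808

From α - 37 = √(561), squaring gives (α - 37)^2 = 561, i.e. α^2 - 74α + 1369 = 561, so α^2 - 74α + 808 = 0. The discriminant of x^2 - 74x + 808 is (-74)^2 - 4·(808) = 5476 - 3232 = 2244, and 4·(561) is not a perfect square in Q since 561 is squarefree and ≠ 1. Hence x^2 - 74x + 808 is irreducible over Q and is the minimal polynomial of α.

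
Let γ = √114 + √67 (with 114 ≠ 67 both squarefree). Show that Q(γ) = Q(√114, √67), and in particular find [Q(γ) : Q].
[Q(γ) : Q] = 4 (equivalently, Q(γ) = Q(√114, √67))

Obviously Q(γ) ⊆ Q(√114, √67), and [Q(√114, √67):Q] = 4 (since 114, 67 are distinct squarefree integers > 1 with 7638 not a perfect square). To show equality we compute the minimal polynomial of γ. From γ = √114 + √67: γ^2 = 114 + 2√(7638) + 67 = 181 + 2√(7638), so γ^2 - 181 = 2√(7638); squaring, (γ^2 - 181)^2 = 4·7638, i.e. γ^4 - 362γ^2 + 32761 - 30552 = 0, i.e. γ^4 - 362γ^2 + 2209 = 0. So γ is a root of x^4 - 362x^2 + 2209. This polynomial is irreducible over Q: it has no rational root (each ±√114 ± √67 is irrational), and any factorization into two quadratics over Q would force √(7638) ∈ Q (pairing opposite roots) or √114, √67 ∈ Q (other pairings), all impossible. Hence [Q(γ):Q] = 4 = [Q(√114, √67):Q], so Q(γ) = Q(√114, √67).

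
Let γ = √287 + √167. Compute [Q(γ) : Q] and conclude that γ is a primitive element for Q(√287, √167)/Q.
[Q(γ) : Q] = 4 (equivalently, Q(γ) = Q(√287, √167))

Obviously Q(γ) ⊆ Q(√287, √167), and [Q(√287, √167):Q] = 4 (since 287, 167 are distinct squarefree integers > 1 with 47929 not a perfect square). To show equality we compute the minimal polynomial of γ. From γ = √287 + √167: γ^2 = 287 + 2√(47929) + 167 = 454 + 2√(47929), so γ^2 - 454 = 2√(47929); squaring, (γ^2 - 454)^2 = 4·47929, i.e. γ^4 - 908γ^2 + 206116 - 191716 = 0, i.e. γ^4 - 908γ^2 + 14400 = 0. So γ is a root of x^4 - 908x^2 + 14400. This polynomial is irreducible over Q: it has no rational root (each ±√287 ± √167 is irrational), and any factorization into two quadratics over Q would force √(47929) ∈ Q (pairing opposite roots) or √287, √167 ∈ Q (other pairings), all impossible. Hence [Q(γ):Q] = 4 = [Q(√287, √167):Q], so Q(γ) = Q(√287, √167).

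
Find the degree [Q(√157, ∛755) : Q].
[Q(√157, ∛755) : Q] = 6

Let L = Q(√157, ∛755). Since Q(√157) ⊂ L and [Q(√157):Q] = 2, the tower law gives 2 | [L:Q]. Likewise Q(∛755) ⊂ L with [Q(∛755):Q] = 3 (because 755 is not a perfect cube), so 3 | [L:Q]. As gcd(2,3) = 1, [L:Q] is divisible by 6. Conversely L is generated over Q by √157 and ∛755, so [L:Q] ≤ 2·3 = 6. Therefore [Q(√157, ∛755) : Q] = 6.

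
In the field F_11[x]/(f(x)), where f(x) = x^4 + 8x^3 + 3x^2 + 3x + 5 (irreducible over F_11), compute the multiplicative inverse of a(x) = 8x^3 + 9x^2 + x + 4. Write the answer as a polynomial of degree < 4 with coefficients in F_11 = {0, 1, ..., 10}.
a(x)^(-1) ≡ x^3 + 9x^2 + 6x + 4 (mod f(x))

Since f is irreducible over F_11, F_11[x]/(f) is a field and a(x) ≠ 0 has an inverse. Apply the extended Euclidean algorithm to f(x) and a(x) in F_11[x]: f(x) = (7x)·a(x) + (7x^2 + 8x + 5);  a(x) = (9x + 2)·(7x^2 + 8x + 5) + (6x + 5);  (7x^2 + 8x + 5) = (3x + 8)·(6x + 5) + (9). The last nonzero remainder is the constant 9 = gcd(f, a) in F_11. Back-substituting through the division chain expresses 9 = s(x)·a(x) + t(x)·f(x) with s(x) ≡ 9x^3 + 4x^2 + 10x + 3 (mod f), so (9x^3 + 4x^2 + 10x + 3)·a(x) ≡ 9 (mod f). Multiplying by 9^(-1) ≡ 5 in F_11 gives a(x)^(-1) ≡ 5·(9x^3 + 4x^2 + 10x + 3) ≡ x^3 + 9x^2 + 6x + 4 (mod f). Check: (8x^3 + 9x^2 + x + 4)·(x^3 + 9x^2 + 6x + 4) = 8x^6 + 4x^5 + 9x^4 + x^2 + 6x + 5 ≡ 1 (mod x^4 + 8x^3 + 3x^2 + 3x + 5).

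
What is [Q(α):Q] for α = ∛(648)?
[Q(α):Q] = 3

The minimal polynomial of α is x^3 - 648, irreducible over Q since 648 is not a perfect cube (so x^3 - 648 has no rational root). Hence [Q(α):Q] = deg(m_α) = 3.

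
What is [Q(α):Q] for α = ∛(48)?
[Q(α):Q] = 3

The minimal polynomial of α is x^3 - 48, irreducible over Q since 48 is not a perfect cube (so x^3 - 48 has no rational root). Hence [Q(α):Q] = deg(m_α) = 3.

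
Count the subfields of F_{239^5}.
F_{239^5} has 2 subfields

The subfields of F_{p^n} are exactly the fields F_{p^d} for d | n (each is the fixed field of the unique index-d subgroup of Gal(F_{p^n}/F_p) ≅ Z/nZ). The divisors of n = 5 are {1, 5}, giving 2 subfields: F_{239^1}, F_{239^5}.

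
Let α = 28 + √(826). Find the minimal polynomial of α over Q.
m_α(x) = x^2 - 56x - 42

From α - 28 = √(826), squaring gives (α - 28)^2 = 826, i.e. α^2 - 56α + 784 = 826, so α^2 - 56α - 42 = 0. The discriminant of x^2 - 56x - 42 is (-56)^2 - 4·(-42) = 3136 + 168 = 3304, and 4·(826) is not a perfect square in Q since 826 is squarefree and ≠ 1. Hence x^2 - 56x - 42 is irreducible over Q and is the minimal polynomial of α.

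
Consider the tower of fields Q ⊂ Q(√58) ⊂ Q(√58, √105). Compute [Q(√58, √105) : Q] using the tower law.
[Q(√58, √105) : Q] = 4

[Q(√58):Q] = 2 (min poly x^2 - 58, irreducible since 58 is squarefree > 1). For the top step, suppose √105 ∈ Q(√58), say √105 = c + d√58 with c, d ∈ Q. Squaring: 105 = c^2 + 58d^2 + 2cd√58. Since √58 ∉ Q this forces 2cd = 0. If d = 0 then √105 = c ∈ Q, contradicting 105 squarefree > 1. If c = 0 then 105 = 58d^2, so 58·105 = (58d)^2 is a perfect square in Q — but 58·105 = 6090 is not a perfect square (since 58 and 105 are distinct squarefree integers). Contradiction. Hence √105 ∉ Q(√58), so x^2 - 105 stays irreducible over Q(√58) and [Q(√58, √105) : Q(√58)] = 2. By the tower law, [Q(√58, √105) : Q] = 2 · 2 = 4.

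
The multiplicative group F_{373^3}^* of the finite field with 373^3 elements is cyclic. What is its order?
|F_{373^3}^*| = 51895116

F_{373^3} has 373^3 = 51895117 elements; its multiplicative group consists of all nonzero elements, so |F_{373^3}^*| = 51895117 - 1 = 51895116. (It is cyclic since any finite subgroup of the multiplicative group of a field is cyclic.)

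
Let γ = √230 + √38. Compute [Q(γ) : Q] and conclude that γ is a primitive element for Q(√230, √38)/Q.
[Q(γ) : Q] = 4 (equivalently, Q(γ) = Q(√230, √38))

Obviously Q(γ) ⊆ Q(√230, √38), and [Q(√230, √38):Q] = 4 (since 230, 38 are distinct squarefree integers > 1 with 8740 not a perfect square). To show equality we compute the minimal polynomial of γ. From γ = √230 + √38: γ^2 = 230 + 2√(8740) + 38 = 268 + 2√(8740), so γ^2 - 268 = 2√(8740); squaring, (γ^2 - 268)^2 = 4·8740, i.e. γ^4 - 536γ^2 + 71824 - 34960 = 0, i.e. γ^4 - 536γ^2 + 36864 = 0. So γ is a root of x^4 - 536x^2 + 36864. This polynomial is irreducible over Q: it has no rational root (each ±√230 ± √38 is irrational), and any factorization into two quadratics over Q would force √(8740) ∈ Q (pairing opposite roots) or √230, √38 ∈ Q (other pairings), all impossible. Hence [Q(γ):Q] = 4 = [Q(√230, √38):Q], so Q(γ) = Q(√230, √38).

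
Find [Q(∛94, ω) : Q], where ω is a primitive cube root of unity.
[Q(∛94, ω) : Q] = 6

[Q(∛94):Q] = 3 (min poly x^3 - 94, irreducible since 94 is not a perfect cube). [Q(ω):Q] = 2 (min poly x^2 + x + 1). Since Q(∛94) ⊂ R and ω ∉ R, we have ω ∉ Q(∛94), so x^2 + x + 1 remains irreducible over Q(∛94) and [Q(∛94, ω) : Q(∛94)] = 2. By the tower law, [Q(∛94, ω) : Q] = 3 · 2 = 6. (In fact Q(∛94, ω) is the splitting field of x^3 - 94 over Q.)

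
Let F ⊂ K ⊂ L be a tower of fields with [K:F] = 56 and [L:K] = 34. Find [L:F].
[L:F] = 1904

The tower law says that for any tower of field extensions F ⊂ K ⊂ L with finite degrees, [L:F] = [L:K] · [K:F]. Here this gives [L:F] = 34 · 56 = 1904.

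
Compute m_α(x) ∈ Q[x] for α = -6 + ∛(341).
m_α(x) = x^3 + 18x^2 + 108x - 125

Set β = α + 6 = ∛(341), so β^3 = 341. Then (α + 6)^3 - 341 = 0, i.e. α is a root of g(x) = (x + 6)^3 - 341 = x^3 + 18x^2 + 108x - 125. Since g(x) = h(x + 6) where h(x) = x^3 - 341, and h is irreducible over Q (because 341 is not a perfect cube, so h has no rational root, and a monic cubic with no rational root is irreducible), g is also irreducible (irreducibility is preserved under the substitution x → x + 6). Hence m_α(x) = x^3 + 18x^2 + 108x - 125.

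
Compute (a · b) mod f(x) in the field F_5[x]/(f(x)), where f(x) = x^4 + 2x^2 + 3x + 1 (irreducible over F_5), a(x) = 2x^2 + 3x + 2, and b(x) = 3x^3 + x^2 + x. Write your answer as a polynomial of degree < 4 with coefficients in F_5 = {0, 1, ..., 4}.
a · b ≡ 4x^3 + 3x + 4 (mod f(x))

Multiply in F_5[x]: a(x)·b(x) = (2x^2 + 3x + 2)·(3x^3 + x^2 + x) = x^5 + x^4 + x^3 + 2x. This has degree ≥ 4, so divide by f(x) over F_5: x^5 + x^4 + x^3 + 2x = (x + 1)·(x^4 + 2x^2 + 3x + 1) + (4x^3 + 3x + 4). Hence a·b ≡ 4x^3 + 3x + 4 (mod f). (F_5[x]/(f) is a field with 5^4 = 625 elements since f is irreducible of degree 4.)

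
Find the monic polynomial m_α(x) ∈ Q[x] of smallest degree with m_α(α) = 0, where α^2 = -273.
m_α(x) = x^2 + 273

α satisfies α^2 + 273 = 0, so x^2 + 273 annihilates α. Since d = -273 is squarefree and ≠ 1, it is not a perfect square in Q, so x^2 + 273 has no rational root and is therefore irreducible over Q (a degree-2 polynomial over a field is irreducible iff it has no root). Hence m_α(x) = x^2 + 273.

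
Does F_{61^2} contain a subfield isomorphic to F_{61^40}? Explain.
No: F_{61^40} is not a subfield of F_{61^2}

F_{p^m} embeds in F_{p^n} iff m | n. Here 40 ∤ 2 (since 2 = 0·40 + 2 with remainder 2 ≠ 0), so F_{61^40} is not a subfield of F_{61^2}. Equivalently: if it were, the tower law would give 40 = [F_{61^40}:F_61] dividing [F_{61^2}:F_61] = 2, contradiction.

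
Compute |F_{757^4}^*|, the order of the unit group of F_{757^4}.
|F_{757^4}^*| = 328385156400

F_{757^4} has 757^4 = 328385156401 elements; its multiplicative group consists of all nonzero elements, so |F_{757^4}^*| = 328385156401 - 1 = 328385156400. (It is cyclic since any finite subgroup of the multiplicative group of a field is cyclic.)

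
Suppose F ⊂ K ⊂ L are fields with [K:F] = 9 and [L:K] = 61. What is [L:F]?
[L:F] = 549

The tower law says that for any tower of field extensions F ⊂ K ⊂ L with finite degrees, [L:F] = [L:K] · [K:F]. Here this gives [L:F] = 61 · 9 = 549.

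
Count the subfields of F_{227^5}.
F_{227^5} has 2 subfields

The subfields of F_{p^n} are exactly the fields F_{p^d} for d | n (each is the fixed field of the unique index-d subgroup of Gal(F_{p^n}/F_p) ≅ Z/nZ). The divisors of n = 5 are {1, 5}, giving 2 subfields: F_{227^1}, F_{227^5}.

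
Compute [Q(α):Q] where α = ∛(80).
[Q(α):Q] = 3

The minimal polynomial of α is x^3 - 80, irreducible over Q since 80 is not a perfect cube (so x^3 - 80 has no rational root). Hence [Q(α):Q] = deg(m_α) = 3.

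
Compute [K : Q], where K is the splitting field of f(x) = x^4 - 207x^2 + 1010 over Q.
[K : Q] = 4

Solving the quadratic in x^2: x^2 = (207 ± √(207^2 - 4·1010))/2 = (207 ± √38809)/2 = (207 ± 197)/2, giving x^2 = 5 or x^2 = 202. So f(x) = (x^2 - 5)(x^2 - 202) and the roots of f are ±√5, ±√202. Hence the splitting field is K = Q(√5, √202). Since 5 and 202 are distinct squarefree integers > 1, their product 1010 is not a perfect square, so √202 ∉ Q(√5). By the tower law [K:Q] = [Q(√5,√202):Q(√5)] · [Q(√5):Q] = 2 · 2 = 4.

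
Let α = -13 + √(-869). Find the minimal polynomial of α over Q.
m_α(x) = x^2 + 26x + 1038

From α + 13 = √(-869), squaring gives (α + 13)^2 = -869, i.e. α^2 + 26α + 169 = -869, so α^2 + 26α + 1038 = 0. The discriminant of x^2 + 26x + 1038 is (26)^2 - 4·(1038) = 676 - 4152 = -3476, and 4·(-869) is not a perfect square in Q since -869 is squarefree and ≠ 1. Hence x^2 + 26x + 1038 is irreducible over Q and is the minimal polynomial of α.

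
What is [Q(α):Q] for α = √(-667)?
[Q(α):Q] = 2

[Q(α):Q] equals the degree of the minimal polynomial of α. Here α^2 = -667 and x^2 + 667 is irreducible (d = -667 is squarefree, ≠ 1, hence not a square), so deg(m_α) = 2. Thus [Q(α):Q] = 2.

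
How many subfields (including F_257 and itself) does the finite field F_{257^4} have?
F_{257^4} has 3 subfields

The subfields of F_{p^n} are exactly the fields F_{p^d} for d | n (each is the fixed field of the unique index-d subgroup of Gal(F_{p^n}/F_p) ≅ Z/nZ). The divisors of n = 4 are {1, 2, 4}, giving 3 subfields: F_{257^1}, F_{257^2}, F_{257^4}.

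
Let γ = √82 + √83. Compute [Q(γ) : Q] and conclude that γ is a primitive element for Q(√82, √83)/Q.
[Q(γ) : Q] = 4 (equivalently, Q(γ) = Q(√82, √83))

Obviously Q(γ) ⊆ Q(√82, √83), and [Q(√82, √83):Q] = 4 (since 82, 83 are distinct squarefree integers > 1 with 6806 not a perfect square). To show equality we compute the minimal polynomial of γ. From γ = √82 + √83: γ^2 = 82 + 2√(6806) + 83 = 165 + 2√(6806), so γ^2 - 165 = 2√(6806); squaring, (γ^2 - 165)^2 = 4·6806, i.e. γ^4 - 330γ^2 + 27225 - 27224 = 0, i.e. γ^4 - 330γ^2 + 1 = 0. So γ is a root of x^4 - 330x^2 + 1. This polynomial is irreducible over Q: it has no rational root (each ±√82 ± √83 is irrational), and any factorization into two quadratics over Q would force √(6806) ∈ Q (pairing opposite roots) or √82, √83 ∈ Q (other pairings), all impossible. Hence [Q(γ):Q] = 4 = [Q(√82, √83):Q], so Q(γ) = Q(√82, √83).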